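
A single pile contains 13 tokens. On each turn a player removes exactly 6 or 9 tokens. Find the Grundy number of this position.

2

Grundy values for subtraction set {6, 9}:
g(0) = mex{} = 0
g(1) = mex{} = 0
g(2) = mex{} = 0
g(3) = mex{} = 0
g(4) = mex{} = 0
g(5) = mex{} = 0
g(6) = mex{0} = 1
g(7) = mex{0} = 1
g(8) = mex{0} = 1
g(9) = mex{0} = 1
g(10) = mex{0} = 1
g(11) = mex{0} = 1
g(12) = mex{0,1} = 2
g(13) = mex{0,1} = 2
So g(13) = 2.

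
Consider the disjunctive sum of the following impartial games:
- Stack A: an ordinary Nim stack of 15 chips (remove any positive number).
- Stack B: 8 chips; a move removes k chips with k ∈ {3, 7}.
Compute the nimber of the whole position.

13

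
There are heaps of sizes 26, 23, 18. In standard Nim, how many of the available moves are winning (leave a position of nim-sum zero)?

3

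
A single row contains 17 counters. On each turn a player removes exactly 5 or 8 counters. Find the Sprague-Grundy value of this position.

0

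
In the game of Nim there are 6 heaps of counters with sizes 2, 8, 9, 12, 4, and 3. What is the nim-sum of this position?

Compute the nim-sum pairwise:
2 XOR 8 = 10
10 XOR 9 = 3
3 XOR 12 = 15
15 XOR 4 = 11
11 XOR 3 = 8

8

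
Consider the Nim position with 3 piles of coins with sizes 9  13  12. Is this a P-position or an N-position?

N-position

Compute the nim-sum pairwise:
9 XOR 13 = 4
4 XOR 12 = 8
The nim-sum is 8 ≠ 0, so this is an N-position: the player to move can win.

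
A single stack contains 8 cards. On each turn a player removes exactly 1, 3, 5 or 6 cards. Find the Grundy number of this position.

Grundy values for subtraction set {1, 3, 5, 6}:
g(0) = mex{} = 0
g(1) = mex{0} = 1
g(2) = mex{1} = 0
g(3) = mex{0} = 1
g(4) = mex{1} = 0
g(5) = mex{0} = 1
g(6) = mex{0,1} = 2
g(7) = mex{0,1,2} = 3
g(8) = mex{0,1,3} = 2
So g(8) = 2.

2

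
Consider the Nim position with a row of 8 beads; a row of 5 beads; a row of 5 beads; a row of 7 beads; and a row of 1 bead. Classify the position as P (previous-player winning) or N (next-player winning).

N-position

Compute the nim-sum pairwise:
8 ^ 5 = 13
13 ^ 5 = 8
8 ^ 7 = 15
15 ^ 1 = 14
The nim-sum is 14 ≠ 0, so this is an N-position: the player to move can win.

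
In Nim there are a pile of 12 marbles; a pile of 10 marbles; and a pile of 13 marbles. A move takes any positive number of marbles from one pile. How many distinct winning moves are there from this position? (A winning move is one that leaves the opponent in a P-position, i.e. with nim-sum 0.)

3

Nim-sum: 12 ^ 10 ^ 13 = 11.
The overall nim-sum is X = 11. A pile of size p has a winning move iff p XOR X < p (reduce it to p XOR X).
  12: 12 XOR 11 = 7 < 12 — winning move (to 7).
  10: 10 XOR 11 = 1 < 10 — winning move (to 1).
  13: 13 XOR 11 = 6 < 13 — winning move (to 6).
That gives 3 winning moves.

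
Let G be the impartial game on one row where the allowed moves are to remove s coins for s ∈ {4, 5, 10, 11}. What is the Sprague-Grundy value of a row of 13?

1

Compute g(0), g(1), … for moves {4, 5, 10, 11}:
g(0) = mex{} = 0
g(1) = mex{} = 0
g(2) = mex{} = 0
g(3) = mex{} = 0
g(4) = mex{0} = 1
g(5) = mex{0} = 1
g(6) = mex{0} = 1
g(7) = mex{0} = 1
g(8) = mex{0,1} = 2
g(9) = mex{1} = 0
g(10) = mex{0,1} = 2
g(11) = mex{0,1} = 2
g(12) = mex{0,1,2} = 3
g(13) = mex{0,2} = 1
So g(13) = 1.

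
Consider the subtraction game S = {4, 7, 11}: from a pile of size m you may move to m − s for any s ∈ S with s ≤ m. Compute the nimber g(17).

0

Grundy values for subtraction set {4, 7, 11}:
k:     0  1  2  3  4  5  6  7  8  9 10 11 12 13 14 15 16 17
g(k):  0  0  0  0  1  1  1  1  2  2  2  2  3  3  3  0  0  0
So g(17) = 0.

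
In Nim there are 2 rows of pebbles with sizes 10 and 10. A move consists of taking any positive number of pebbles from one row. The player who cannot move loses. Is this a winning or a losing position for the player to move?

Nim-sum: 10 ^ 10 = 0.
The nim-sum is 0, so this is a P-position: the player to move is in a losing position under optimal play.

Losing position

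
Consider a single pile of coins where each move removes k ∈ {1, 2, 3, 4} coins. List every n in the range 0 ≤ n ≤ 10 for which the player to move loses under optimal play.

0, 5, 10

Compute g(0), g(1), … for moves {1, 2, 3, 4}:
k:     0  1  2  3  4  5  6  7  8  9 10
g(k):  0  1  2  3  4  0  1  2  3  4  0
The P-positions (g = 0) in 0..10 are 0, 5, 10.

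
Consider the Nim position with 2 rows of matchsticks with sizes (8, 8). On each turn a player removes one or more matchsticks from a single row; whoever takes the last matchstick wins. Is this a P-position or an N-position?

P-position

Compute the nim-sum pairwise:
8 ⊕ 8 = 0
The nim-sum is 0, so this is a P-position: the player to move is in a losing position under optimal play.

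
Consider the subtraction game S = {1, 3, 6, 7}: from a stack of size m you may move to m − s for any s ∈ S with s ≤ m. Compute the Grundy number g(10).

2

Compute g(0), g(1), … for moves {1, 3, 6, 7}:
g(0) = mex{} = 0
g(1) = mex{0} = 1
g(2) = mex{1} = 0
g(3) = mex{0} = 1
g(4) = mex{1} = 0
g(5) = mex{0} = 1
g(6) = mex{0,1} = 2
g(7) = mex{0,1,2} = 3
g(8) = mex{0,1,3} = 2
g(9) = mex{0,1,2} = 3
g(10) = mex{0,1,3} = 2
So g(10) = 2.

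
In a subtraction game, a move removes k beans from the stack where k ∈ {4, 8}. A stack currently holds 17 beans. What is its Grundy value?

1

Grundy values for subtraction set {4, 8}:
k:     0  1  2  3  4  5  6  7  8  9 10 11 12 13 14 15 16 17
g(k):  0  0  0  0  1  1  1  1  2  2  2  2  0  0  0  0  1  1
So g(17) = 1.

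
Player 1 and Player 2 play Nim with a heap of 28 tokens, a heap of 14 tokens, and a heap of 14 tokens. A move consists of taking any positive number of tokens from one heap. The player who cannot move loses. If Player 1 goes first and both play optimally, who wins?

Player 1 wins

Nim-sum: 28 XOR 14 XOR 14 = 28.
The nim-sum is 28 ≠ 0, so this is an N-position: the player to move can win; Player 1 has a winning move.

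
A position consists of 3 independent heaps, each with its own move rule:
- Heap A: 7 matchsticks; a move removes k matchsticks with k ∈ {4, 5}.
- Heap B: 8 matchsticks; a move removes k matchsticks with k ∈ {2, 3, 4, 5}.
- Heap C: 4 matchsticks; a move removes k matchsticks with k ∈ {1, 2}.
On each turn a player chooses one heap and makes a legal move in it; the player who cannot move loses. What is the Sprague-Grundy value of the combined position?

For heap A, compute g(0), g(1), … with moves {4, 5}:
k:     0  1  2  3  4  5  6  7
g(k):  0  0  0  0  1  1  1  1
So g(7) = 1.
For heap B, compute g(0), g(1), … with moves {2, 3, 4, 5}:
k:     0  1  2  3  4  5  6  7  8
g(k):  0  0  1  1  2  2  3  0  0
So g(8) = 0.
Build the Grundy sequence for heap C with g(k) = mex{g(k−s) : s ∈ {1, 2}, s ≤ k}:
k:     0  1  2  3  4
g(k):  0  1  2  0  1
So g(4) = 1.
By the Sprague-Grundy theorem, the Grundy value of a sum of independent games is the XOR of the component values.
Combined value = 1 XOR 0 XOR 1 = 0.

0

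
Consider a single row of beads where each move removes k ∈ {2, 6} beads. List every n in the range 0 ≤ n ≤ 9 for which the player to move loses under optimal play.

0, 1, 4, 5, 8, 9

Grundy values for subtraction set {2, 6}:
k:     0  1  2  3  4  5  6  7  8  9
g(k):  0  0  1  1  0  0  1  1  0  0
The P-positions (g = 0) in 0..9 are 0, 1, 4, 5, 8, 9.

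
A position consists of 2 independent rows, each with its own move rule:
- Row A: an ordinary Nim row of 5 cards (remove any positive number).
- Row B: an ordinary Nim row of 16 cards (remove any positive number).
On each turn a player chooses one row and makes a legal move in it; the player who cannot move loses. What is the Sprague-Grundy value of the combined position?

21

Row A is a plain Nim row of size 5, so its Grundy value is 5.
Row B is a plain Nim row of size 16, so its Grundy value is 16.
By the Sprague-Grundy theorem, the Grundy value of a sum of independent games is the XOR of the component values.
Combined value = 5 XOR 16 = 21.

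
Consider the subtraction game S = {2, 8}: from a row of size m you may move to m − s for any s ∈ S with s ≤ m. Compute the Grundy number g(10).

0

Grundy values for subtraction set {2, 8}:
g(0) = mex{} = 0
g(1) = mex{} = 0
g(2) = mex{0} = 1
g(3) = mex{0} = 1
g(4) = mex{1} = 0
g(5) = mex{1} = 0
g(6) = mex{0} = 1
g(7) = mex{0} = 1
g(8) = mex{0,1} = 2
g(9) = mex{0,1} = 2
g(10) = mex{1,2} = 0
So g(10) = 0.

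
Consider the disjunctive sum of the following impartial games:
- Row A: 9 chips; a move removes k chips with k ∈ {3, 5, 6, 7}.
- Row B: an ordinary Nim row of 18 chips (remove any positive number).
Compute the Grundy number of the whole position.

17

Grundy values for row A (subtraction set {3, 5, 6, 7}):
k:     0  1  2  3  4  5  6  7  8  9
g(k):  0  0  0  1  1  1  2  2  2  3
So g(9) = 3.
Row B is a plain Nim row of size 18, so its Grundy value is 18.
The value of a disjunctive sum is the nim-sum of the parts.
Combined value = 3 XOR 18 = 17.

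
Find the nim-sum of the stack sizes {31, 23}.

8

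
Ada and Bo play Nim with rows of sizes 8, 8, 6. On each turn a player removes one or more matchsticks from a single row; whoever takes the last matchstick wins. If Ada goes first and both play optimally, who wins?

In binary:
  1000  (8)
  1000  (8)
  0110  (6)
  ----
  0110  (6)
The nim-sum is 6 ≠ 0, so this is an N-position: the player to move can win; Ada has a winning move.

Ada wins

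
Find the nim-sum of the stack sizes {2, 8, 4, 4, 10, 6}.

6

Nim-sum: 2 XOR 8 XOR 4 XOR 4 XOR 10 XOR 6 = 6.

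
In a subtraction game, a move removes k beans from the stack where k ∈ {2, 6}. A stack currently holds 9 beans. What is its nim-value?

0

Compute g(0), g(1), … for moves {2, 6}:
g(0) = mex{} = 0
g(1) = mex{} = 0
g(2) = mex{0} = 1
g(3) = mex{0} = 1
g(4) = mex{1} = 0
g(5) = mex{1} = 0
g(6) = mex{0} = 1
g(7) = mex{0} = 1
g(8) = mex{1} = 0
g(9) = mex{1} = 0
So g(9) = 0.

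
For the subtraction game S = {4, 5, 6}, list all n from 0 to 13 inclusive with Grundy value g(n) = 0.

0, 1, 2, 3, 10, 11, 12, 13

Build the Grundy sequence with g(k) = mex{g(k−s) : s ∈ {4, 5, 6}, s ≤ k}:
k:     0  1  2  3  4  5  6  7  8  9 10 11 12 13
g(k):  0  0  0  0  1  1  1  1  2  2  0  0  0  0
The P-positions (g = 0) in 0..13 are 0, 1, 2, 3, 10, 11, 12, 13.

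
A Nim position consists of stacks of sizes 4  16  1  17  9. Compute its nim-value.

13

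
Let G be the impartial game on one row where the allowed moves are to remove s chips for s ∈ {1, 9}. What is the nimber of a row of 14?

0

Grundy values for subtraction set {1, 9}:
g(0) = mex{} = 0
g(1) = mex{0} = 1
g(2) = mex{1} = 0
g(3) = mex{0} = 1
g(4) = mex{1} = 0
g(5) = mex{0} = 1
g(6) = mex{1} = 0
g(7) = mex{0} = 1
g(8) = mex{1} = 0
g(9) = mex{0} = 1
g(10) = mex{1} = 0
g(11) = mex{0} = 1
g(12) = mex{1} = 0
g(13) = mex{0} = 1
g(14) = mex{1} = 0
So g(14) = 0.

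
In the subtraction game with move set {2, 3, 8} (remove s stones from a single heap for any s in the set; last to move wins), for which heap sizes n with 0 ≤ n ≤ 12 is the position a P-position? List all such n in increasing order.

0, 1, 5, 6, 10, 11

Compute g(0), g(1), … for moves {2, 3, 8}:
g(0) = mex{} = 0
g(1) = mex{} = 0
g(2) = mex{0} = 1
g(3) = mex{0} = 1
g(4) = mex{0,1} = 2
g(5) = mex{1} = 0
g(6) = mex{1,2} = 0
g(7) = mex{0,2} = 1
g(8) = mex{0} = 1
g(9) = mex{0,1} = 2
g(10) = mex{1} = 0
g(11) = mex{1,2} = 0
g(12) = mex{0,2} = 1
The P-positions (g = 0) in 0..12 are 0, 1, 5, 6, 10, 11.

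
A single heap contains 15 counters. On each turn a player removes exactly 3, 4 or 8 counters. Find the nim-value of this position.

1

Build the Grundy sequence with g(k) = mex{g(k−s) : s ∈ {3, 4, 8}, s ≤ k}:
k:     0  1  2  3  4  5  6  7  8  9 10 11 12 13 14 15
g(k):  0  0  0  1  1  1  2  0  2  3  1  3  0  0  0  1
So g(15) = 1.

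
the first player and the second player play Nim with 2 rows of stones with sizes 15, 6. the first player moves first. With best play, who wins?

In binary:
  1111  (15)
  0110  (6)
  ----
  1001  (9)
The nim-sum is 9 ≠ 0, so this is an N-position: the player to move can win; the first player has a winning move.

the first player wins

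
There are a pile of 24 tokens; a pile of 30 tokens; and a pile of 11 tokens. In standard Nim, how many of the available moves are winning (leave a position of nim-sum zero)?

3

Nim-sum: 24 ⊕ 30 ⊕ 11 = 13.
The overall nim-sum is X = 13. A pile of size p has a winning move iff p XOR X < p (reduce it to p XOR X).
  24: 24 XOR 13 = 21 < 24 — winning move (to 21).
  30: 30 XOR 13 = 19 < 30 — winning move (to 19).
  11: 11 XOR 13 = 6 < 11 — winning move (to 6).
That gives 3 winning moves.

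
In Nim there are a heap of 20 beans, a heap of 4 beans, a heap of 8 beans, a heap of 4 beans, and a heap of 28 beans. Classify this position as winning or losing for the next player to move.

Write each in binary and XOR column by column:
  10100  (20)
  00100  (4)
  01000  (8)
  00100  (4)
  11100  (28)
  -----
  00000  (0)
The nim-sum is 0, so this is a P-position: the player to move is in a losing position under optimal play.

Losing position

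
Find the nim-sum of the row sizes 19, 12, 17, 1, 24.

23

Compute the nim-sum pairwise:
19 ⊕ 12 = 31
31 ⊕ 17 = 14
14 ⊕ 1 = 15
15 ⊕ 24 = 23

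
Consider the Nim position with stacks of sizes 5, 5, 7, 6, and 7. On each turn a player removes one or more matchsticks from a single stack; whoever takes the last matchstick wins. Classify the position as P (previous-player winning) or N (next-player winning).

Nim-sum: 5 ^ 5 ^ 7 ^ 6 ^ 7 = 6.
The nim-sum is 6 ≠ 0, so this is an N-position: the player to move can win.

N-position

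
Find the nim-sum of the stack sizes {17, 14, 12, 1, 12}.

30

Nim-sum: 17 ^ 14 ^ 12 ^ 1 ^ 12 = 30.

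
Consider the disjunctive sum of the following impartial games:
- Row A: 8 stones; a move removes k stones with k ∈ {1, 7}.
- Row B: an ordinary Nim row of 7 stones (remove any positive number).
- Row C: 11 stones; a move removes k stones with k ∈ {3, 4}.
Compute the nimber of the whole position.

6

For row A, compute g(0), g(1), … with moves {1, 7}:
g(0) = mex{} = 0
g(1) = mex{0} = 1
g(2) = mex{1} = 0
g(3) = mex{0} = 1
g(4) = mex{1} = 0
g(5) = mex{0} = 1
g(6) = mex{1} = 0
g(7) = mex{0} = 1
g(8) = mex{1} = 0
So g(8) = 0.
Row B is a plain Nim row of size 7, so its Grundy value is 7.
Build the Grundy sequence for row C with g(k) = mex{g(k−s) : s ∈ {3, 4}, s ≤ k}:
k:     0  1  2  3  4  5  6  7  8  9 10 11
g(k):  0  0  0  1  1  1  2  0  0  0  1  1
So g(11) = 1.
By the Sprague-Grundy theorem, the Grundy value of a sum of independent games is the XOR of the component values.
Combined value = 0 ⊕ 7 ⊕ 1 = 6.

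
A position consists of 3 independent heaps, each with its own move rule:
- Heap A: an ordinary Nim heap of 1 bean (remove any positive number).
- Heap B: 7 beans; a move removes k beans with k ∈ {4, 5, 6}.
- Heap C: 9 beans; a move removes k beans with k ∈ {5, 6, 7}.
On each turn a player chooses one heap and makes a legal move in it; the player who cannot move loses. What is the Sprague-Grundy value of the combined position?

Heap A is a plain Nim heap of size 1, so its Grundy value is 1.
Build the Grundy sequence for heap B with g(k) = mex{g(k−s) : s ∈ {4, 5, 6}, s ≤ k}:
g(0) = mex{} = 0
g(1) = mex{} = 0
g(2) = mex{} = 0
g(3) = mex{} = 0
g(4) = mex{0} = 1
g(5) = mex{0} = 1
g(6) = mex{0} = 1
g(7) = mex{0} = 1
So g(7) = 1.
Grundy values for heap C (subtraction set {5, 6, 7}):
k:     0  1  2  3  4  5  6  7  8  9
g(k):  0  0  0  0  0  1  1  1  1  1
So g(9) = 1.
The value of a disjunctive sum is the nim-sum of the parts.
Combined value = 1 ⊕ 1 ⊕ 1 = 1.

1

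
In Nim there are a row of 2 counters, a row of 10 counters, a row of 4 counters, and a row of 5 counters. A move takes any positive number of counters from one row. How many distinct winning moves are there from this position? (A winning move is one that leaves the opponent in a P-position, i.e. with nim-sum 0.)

1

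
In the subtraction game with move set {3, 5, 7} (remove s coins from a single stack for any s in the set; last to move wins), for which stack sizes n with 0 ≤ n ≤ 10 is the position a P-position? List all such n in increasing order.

Grundy values for subtraction set {3, 5, 7}:
g(0) = mex{} = 0
g(1) = mex{} = 0
g(2) = mex{} = 0
g(3) = mex{0} = 1
g(4) = mex{0} = 1
g(5) = mex{0} = 1
g(6) = mex{0,1} = 2
g(7) = mex{0,1} = 2
g(8) = mex{0,1} = 2
g(9) = mex{0,1,2} = 3
g(10) = mex{1,2} = 0
The P-positions (g = 0) in 0..10 are 0, 1, 2, 10.

0, 1, 2, 10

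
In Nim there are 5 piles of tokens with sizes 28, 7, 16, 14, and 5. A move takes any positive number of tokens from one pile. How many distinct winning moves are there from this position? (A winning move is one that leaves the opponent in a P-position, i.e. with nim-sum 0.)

0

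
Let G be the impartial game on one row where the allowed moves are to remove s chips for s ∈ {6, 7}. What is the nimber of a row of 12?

2

Compute g(0), g(1), … for moves {6, 7}:
k:     0  1  2  3  4  5  6  7  8  9 10 11 12
g(k):  0  0  0  0  0  0  1  1  1  1  1  1  2
So g(12) = 2.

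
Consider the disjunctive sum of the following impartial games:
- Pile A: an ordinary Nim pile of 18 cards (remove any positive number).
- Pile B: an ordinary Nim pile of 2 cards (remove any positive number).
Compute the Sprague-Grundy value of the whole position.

Pile A is a plain Nim pile of size 18, so its Grundy value is 18.
Pile B is a plain Nim pile of size 2, so its Grundy value is 2.
By the Sprague-Grundy theorem, the Grundy value of a sum of independent games is the XOR of the component values.
Combined value = 18 ⊕ 2 = 16.

16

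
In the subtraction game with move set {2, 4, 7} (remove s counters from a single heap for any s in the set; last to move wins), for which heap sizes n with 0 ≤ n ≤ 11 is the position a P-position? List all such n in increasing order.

0, 1, 6, 9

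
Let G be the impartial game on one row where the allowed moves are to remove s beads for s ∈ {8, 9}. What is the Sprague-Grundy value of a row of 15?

1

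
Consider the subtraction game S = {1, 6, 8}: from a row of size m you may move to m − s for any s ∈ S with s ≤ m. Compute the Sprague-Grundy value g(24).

1

Compute g(0), g(1), … for moves {1, 6, 8}:
k:     0  1  2  3  4  5  6  7  8  9 10 11 12 13 14 15 16 17 18 19 20 21 22 23 24
g(k):  0  1  0  1  0  1  2  0  1  0  1  0  1  2  0  1  0  1  0  1  2  0  1  0  1
So g(24) = 1.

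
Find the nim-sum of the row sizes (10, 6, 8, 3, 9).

14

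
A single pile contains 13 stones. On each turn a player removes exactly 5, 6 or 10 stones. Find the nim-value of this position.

Compute g(0), g(1), … for moves {5, 6, 10}:
k:     0  1  2  3  4  5  6  7  8  9 10 11 12 13
g(k):  0  0  0  0  0  1  1  1  1  1  2  2  2  2
So g(13) = 2.

2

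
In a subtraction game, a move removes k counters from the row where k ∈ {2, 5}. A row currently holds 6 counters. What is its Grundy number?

Build the Grundy sequence with g(k) = mex{g(k−s) : s ∈ {2, 5}, s ≤ k}:
k:     0  1  2  3  4  5  6
g(k):  0  0  1  1  0  2  1
So g(6) = 1.

1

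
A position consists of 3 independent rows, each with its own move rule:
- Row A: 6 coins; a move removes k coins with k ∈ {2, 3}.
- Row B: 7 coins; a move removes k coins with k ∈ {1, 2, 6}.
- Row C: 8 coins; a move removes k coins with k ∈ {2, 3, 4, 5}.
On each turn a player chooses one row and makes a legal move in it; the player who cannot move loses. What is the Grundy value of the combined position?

For row A, compute g(0), g(1), … with moves {2, 3}:
g(0) = mex{} = 0
g(1) = mex{} = 0
g(2) = mex{0} = 1
g(3) = mex{0} = 1
g(4) = mex{0,1} = 2
g(5) = mex{1} = 0
g(6) = mex{1,2} = 0
So g(6) = 0.
Build the Grundy sequence for row B with g(k) = mex{g(k−s) : s ∈ {1, 2, 6}, s ≤ k}:
k:     0  1  2  3  4  5  6  7
g(k):  0  1  2  0  1  2  3  0
So g(7) = 0.
Grundy values for row C (subtraction set {2, 3, 4, 5}):
k:     0  1  2  3  4  5  6  7  8
g(k):  0  0  1  1  2  2  3  0  0
So g(8) = 0.
By the Sprague-Grundy theorem, the Grundy value of a sum of independent games is the XOR of the component values.
Combined value = 0 ⊕ 0 ⊕ 0 = 0.

0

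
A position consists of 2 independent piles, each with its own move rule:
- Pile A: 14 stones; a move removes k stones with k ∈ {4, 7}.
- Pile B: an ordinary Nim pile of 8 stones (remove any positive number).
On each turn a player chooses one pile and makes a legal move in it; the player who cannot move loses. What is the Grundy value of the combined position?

8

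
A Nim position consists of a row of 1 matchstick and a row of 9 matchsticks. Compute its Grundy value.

8

Compute the nim-sum pairwise:
1 ⊕ 9 = 8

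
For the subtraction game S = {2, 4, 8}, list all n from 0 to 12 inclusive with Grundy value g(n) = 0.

0, 1, 6, 7, 12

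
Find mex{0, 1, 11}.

2

The values 0, 1 are all present; 2 is the first non-negative integer missing from the set.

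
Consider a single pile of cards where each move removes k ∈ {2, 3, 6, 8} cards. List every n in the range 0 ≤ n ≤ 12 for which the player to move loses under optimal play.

0, 1, 5, 10

Compute g(0), g(1), … for moves {2, 3, 6, 8}:
k:     0  1  2  3  4  5  6  7  8  9 10 11 12
g(k):  0  0  1  1  2  0  3  1  2  2  0  3  1
The P-positions (g = 0) in 0..12 are 0, 1, 5, 10.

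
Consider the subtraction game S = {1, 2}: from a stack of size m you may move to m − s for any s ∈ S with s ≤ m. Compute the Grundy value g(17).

2

Grundy values for subtraction set {1, 2}:
k:     0  1  2  3  4  5  6  7  8  9 10 11 12 13 14 15 16 17
g(k):  0  1  2  0  1  2  0  1  2  0  1  2  0  1  2  0  1  2
So g(17) = 2.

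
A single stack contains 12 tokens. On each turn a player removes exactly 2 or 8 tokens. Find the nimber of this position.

1

Compute g(0), g(1), … for moves {2, 8}:
g(0) = mex{} = 0
g(1) = mex{} = 0
g(2) = mex{0} = 1
g(3) = mex{0} = 1
g(4) = mex{1} = 0
g(5) = mex{1} = 0
g(6) = mex{0} = 1
g(7) = mex{0} = 1
g(8) = mex{0,1} = 2
g(9) = mex{0,1} = 2
g(10) = mex{1,2} = 0
g(11) = mex{1,2} = 0
g(12) = mex{0} = 1
So g(12) = 1.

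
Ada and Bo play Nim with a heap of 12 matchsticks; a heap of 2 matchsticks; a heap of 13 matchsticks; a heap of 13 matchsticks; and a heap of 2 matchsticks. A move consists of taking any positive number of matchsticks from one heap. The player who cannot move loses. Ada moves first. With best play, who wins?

Nim-sum: 12 ^ 2 ^ 13 ^ 13 ^ 2 = 12.
The nim-sum is 12 ≠ 0, so this is an N-position: the player to move can win; Ada has a winning move.

Ada wins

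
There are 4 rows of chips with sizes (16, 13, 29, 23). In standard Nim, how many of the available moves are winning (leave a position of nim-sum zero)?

3

Nim-sum: 16 ^ 13 ^ 29 ^ 23 = 23.
The overall nim-sum is X = 23. A row of size p has a winning move iff p XOR X < p (reduce it to p XOR X).
  16: 16 XOR 23 = 7 < 16 — winning move (to 7).
  13: 13 XOR 23 = 26 ≥ 13 — no move.
  29: 29 XOR 23 = 10 < 29 — winning move (to 10).
  23: 23 XOR 23 = 0 < 23 — winning move (to 0).
That gives 3 winning moves.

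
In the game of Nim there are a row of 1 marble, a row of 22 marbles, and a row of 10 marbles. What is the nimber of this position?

29

Write each in binary and XOR column by column:
  00001  (1)
  10110  (22)
  01010  (10)
  -----
  11101  (29)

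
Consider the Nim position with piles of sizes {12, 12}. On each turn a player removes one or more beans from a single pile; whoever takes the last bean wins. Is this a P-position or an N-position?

P-position

Nim-sum: 12 XOR 12 = 0.
The nim-sum is 0, so this is a P-position: the player to move is in a losing position under optimal play.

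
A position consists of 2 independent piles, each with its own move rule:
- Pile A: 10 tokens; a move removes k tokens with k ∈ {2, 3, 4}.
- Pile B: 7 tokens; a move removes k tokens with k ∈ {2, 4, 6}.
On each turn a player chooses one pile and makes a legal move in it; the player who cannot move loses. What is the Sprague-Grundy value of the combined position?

Grundy values for pile A (subtraction set {2, 3, 4}):
g(0) = mex{} = 0
g(1) = mex{} = 0
g(2) = mex{0} = 1
g(3) = mex{0} = 1
g(4) = mex{0,1} = 2
g(5) = mex{0,1} = 2
g(6) = mex{1,2} = 0
g(7) = mex{1,2} = 0
g(8) = mex{0,2} = 1
g(9) = mex{0,2} = 1
g(10) = mex{0,1} = 2
So g(10) = 2.
For pile B, compute g(0), g(1), … with moves {2, 4, 6}:
g(0) = mex{} = 0
g(1) = mex{} = 0
g(2) = mex{0} = 1
g(3) = mex{0} = 1
g(4) = mex{0,1} = 2
g(5) = mex{0,1} = 2
g(6) = mex{0,1,2} = 3
g(7) = mex{0,1,2} = 3
So g(7) = 3.
By the Sprague-Grundy theorem, the Grundy value of a sum of independent games is the XOR of the component values.
Combined value = 2 XOR 3 = 1.

1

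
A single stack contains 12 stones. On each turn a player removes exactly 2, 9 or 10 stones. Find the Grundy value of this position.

Build the Grundy sequence with g(k) = mex{g(k−s) : s ∈ {2, 9, 10}, s ≤ k}:
g(0) = mex{} = 0
g(1) = mex{} = 0
g(2) = mex{0} = 1
g(3) = mex{0} = 1
g(4) = mex{1} = 0
g(5) = mex{1} = 0
g(6) = mex{0} = 1
g(7) = mex{0} = 1
g(8) = mex{1} = 0
g(9) = mex{0,1} = 2
g(10) = mex{0} = 1
g(11) = mex{0,1,2} = 3
g(12) = mex{1} = 0
So g(12) = 0.

0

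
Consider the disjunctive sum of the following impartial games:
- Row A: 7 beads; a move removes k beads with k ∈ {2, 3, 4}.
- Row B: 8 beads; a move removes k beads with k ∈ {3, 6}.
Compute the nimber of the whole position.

2

Build the Grundy sequence for row A with g(k) = mex{g(k−s) : s ∈ {2, 3, 4}, s ≤ k}:
k:     0  1  2  3  4  5  6  7
g(k):  0  0  1  1  2  2  0  0
So g(7) = 0.
Build the Grundy sequence for row B with g(k) = mex{g(k−s) : s ∈ {3, 6}, s ≤ k}:
k:     0  1  2  3  4  5  6  7  8
g(k):  0  0  0  1  1  1  2  2  2
So g(8) = 2.
The value of a disjunctive sum is the nim-sum of the parts.
Combined value = 0 ⊕ 2 = 2.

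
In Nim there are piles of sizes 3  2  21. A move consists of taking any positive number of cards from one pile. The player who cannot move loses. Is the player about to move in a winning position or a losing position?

Winning position

Nim-sum: 3 ⊕ 2 ⊕ 21 = 20.
The nim-sum is 20 ≠ 0, so this is an N-position: the player to move can win.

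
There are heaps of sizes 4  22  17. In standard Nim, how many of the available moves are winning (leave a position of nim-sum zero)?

1

Compute the nim-sum pairwise:
4 ⊕ 22 = 18
18 ⊕ 17 = 3
The overall nim-sum is X = 3. A heap of size p has a winning move iff p XOR X < p (reduce it to p XOR X).
  4: 4 XOR 3 = 7 ≥ 4 — no move.
  22: 22 XOR 3 = 21 < 22 — winning move (to 21).
  17: 17 XOR 3 = 18 ≥ 17 — no move.
That gives 1 winning move.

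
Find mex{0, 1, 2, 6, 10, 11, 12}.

The values 0, 1, 2 are all present; 3 is the first non-negative integer missing from the set.

3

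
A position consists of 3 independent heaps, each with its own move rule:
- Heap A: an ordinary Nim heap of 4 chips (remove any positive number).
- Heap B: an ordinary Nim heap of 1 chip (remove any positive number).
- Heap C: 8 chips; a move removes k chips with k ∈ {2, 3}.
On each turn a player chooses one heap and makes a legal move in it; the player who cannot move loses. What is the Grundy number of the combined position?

Heap A is a plain Nim heap of size 4, so its Grundy value is 4.
Heap B is a plain Nim heap of size 1, so its Grundy value is 1.
Build the Grundy sequence for heap C with g(k) = mex{g(k−s) : s ∈ {2, 3}, s ≤ k}:
g(0) = mex{} = 0
g(1) = mex{} = 0
g(2) = mex{0} = 1
g(3) = mex{0} = 1
g(4) = mex{0,1} = 2
g(5) = mex{1} = 0
g(6) = mex{1,2} = 0
g(7) = mex{0,2} = 1
g(8) = mex{0} = 1
So g(8) = 1.
By the Sprague-Grundy theorem, the Grundy value of a sum of independent games is the XOR of the component values.
Combined value = 4 XOR 1 XOR 1 = 4.

4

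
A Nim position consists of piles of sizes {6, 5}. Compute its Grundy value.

Bitwise XOR of the heap sizes:
  110  (6)
  101  (5)
  ---
  011  (3)

3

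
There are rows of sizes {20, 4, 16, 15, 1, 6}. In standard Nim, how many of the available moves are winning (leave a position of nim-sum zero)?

1

In binary:
  10100  (20)
  00100  (4)
  10000  (16)
  01111  (15)
  00001  (1)
  00110  (6)
  -----
  01000  (8)
The overall nim-sum is X = 8. A row of size p has a winning move iff p XOR X < p (reduce it to p XOR X).
  20: 20 XOR 8 = 28 ≥ 20 — no move.
  4: 4 XOR 8 = 12 ≥ 4 — no move.
  16: 16 XOR 8 = 24 ≥ 16 — no move.
  15: 15 XOR 8 = 7 < 15 — winning move (to 7).
  1: 1 XOR 8 = 9 ≥ 1 — no move.
  6: 6 XOR 8 = 14 ≥ 6 — no move.
That gives 1 winning move.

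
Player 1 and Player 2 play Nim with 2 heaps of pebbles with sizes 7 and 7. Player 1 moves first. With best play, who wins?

Compute the nim-sum pairwise:
7 ^ 7 = 0
The nim-sum is 0, so this is a P-position: the player to move is in a losing position under optimal play; Player 1 is about to move from it and so loses — Player 2 wins.

Player 2 wins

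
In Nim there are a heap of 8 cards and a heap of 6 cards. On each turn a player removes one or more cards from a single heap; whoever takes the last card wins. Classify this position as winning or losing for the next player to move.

Winning position

Nim-sum: 8 ^ 6 = 14.
The nim-sum is 14 ≠ 0, so this is an N-position: the player to move can win.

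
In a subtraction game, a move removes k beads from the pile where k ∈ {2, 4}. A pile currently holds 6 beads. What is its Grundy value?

0

Build the Grundy sequence with g(k) = mex{g(k−s) : s ∈ {2, 4}, s ≤ k}:
k:     0  1  2  3  4  5  6
g(k):  0  0  1  1  2  2  0
So g(6) = 0.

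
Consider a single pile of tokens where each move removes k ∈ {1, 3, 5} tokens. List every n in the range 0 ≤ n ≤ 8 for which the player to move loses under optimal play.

0, 2, 4, 6, 8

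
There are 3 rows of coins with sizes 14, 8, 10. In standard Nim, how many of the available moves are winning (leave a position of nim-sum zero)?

3

Nim-sum: 14 ⊕ 8 ⊕ 10 = 12.
The overall nim-sum is X = 12. A row of size p has a winning move iff p XOR X < p (reduce it to p XOR X).
  14: 14 XOR 12 = 2 < 14 — winning move (to 2).
  8: 8 XOR 12 = 4 < 8 — winning move (to 4).
  10: 10 XOR 12 = 6 < 10 — winning move (to 6).
That gives 3 winning moves.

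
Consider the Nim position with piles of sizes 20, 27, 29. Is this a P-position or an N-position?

In binary:
  10100  (20)
  11011  (27)
  11101  (29)
  -----
  10010  (18)
The nim-sum is 18 ≠ 0, so this is an N-position: the player to move can win.

N-position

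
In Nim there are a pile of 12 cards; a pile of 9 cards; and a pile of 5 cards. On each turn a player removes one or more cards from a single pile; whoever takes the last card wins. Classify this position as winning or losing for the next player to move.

Losing position

Nim-sum: 12 XOR 9 XOR 5 = 0.
The nim-sum is 0, so this is a P-position: the player to move is in a losing position under optimal play.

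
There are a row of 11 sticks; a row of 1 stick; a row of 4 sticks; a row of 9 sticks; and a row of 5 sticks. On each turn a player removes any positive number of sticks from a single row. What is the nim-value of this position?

Write each in binary and XOR column by column:
  1011  (11)
  0001  (1)
  0100  (4)
  1001  (9)
  0101  (5)
  ----
  0010  (2)

2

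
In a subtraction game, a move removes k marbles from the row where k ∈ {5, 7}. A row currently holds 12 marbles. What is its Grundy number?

0

Grundy values for subtraction set {5, 7}:
k:     0  1  2  3  4  5  6  7  8  9 10 11 12
g(k):  0  0  0  0  0  1  1  1  1  1  2  2  0
So g(12) = 0.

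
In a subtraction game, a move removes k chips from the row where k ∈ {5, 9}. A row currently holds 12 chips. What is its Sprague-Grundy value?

2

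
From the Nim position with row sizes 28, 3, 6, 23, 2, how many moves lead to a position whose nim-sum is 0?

1

Compute the nim-sum pairwise:
28 ⊕ 3 = 31
31 ⊕ 6 = 25
25 ⊕ 23 = 14
14 ⊕ 2 = 12
The overall nim-sum is X = 12. A row of size p has a winning move iff p XOR X < p (reduce it to p XOR X).
  28: 28 XOR 12 = 16 < 28 — winning move (to 16).
  3: 3 XOR 12 = 15 ≥ 3 — no move.
  6: 6 XOR 12 = 10 ≥ 6 — no move.
  23: 23 XOR 12 = 27 ≥ 23 — no move.
  2: 2 XOR 12 = 14 ≥ 2 — no move.
That gives 1 winning move.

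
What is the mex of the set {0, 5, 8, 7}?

0 is in the set but 1 is not, so the mex is 1.

1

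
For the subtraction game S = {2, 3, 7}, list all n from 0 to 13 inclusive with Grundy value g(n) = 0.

0, 1, 5, 6, 10, 11

Build the Grundy sequence with g(k) = mex{g(k−s) : s ∈ {2, 3, 7}, s ≤ k}:
k:     0  1  2  3  4  5  6  7  8  9 10 11 12 13
g(k):  0  0  1  1  2  0  0  1  1  2  0  0  1  1
The P-positions (g = 0) in 0..13 are 0, 1, 5, 6, 10, 11.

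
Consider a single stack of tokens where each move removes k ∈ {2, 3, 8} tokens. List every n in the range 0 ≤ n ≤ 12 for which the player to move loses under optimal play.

0, 1, 5, 6, 10, 11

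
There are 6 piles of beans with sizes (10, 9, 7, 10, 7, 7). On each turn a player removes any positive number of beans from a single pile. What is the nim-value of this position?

14

Nim-sum: 10 XOR 9 XOR 7 XOR 10 XOR 7 XOR 7 = 14.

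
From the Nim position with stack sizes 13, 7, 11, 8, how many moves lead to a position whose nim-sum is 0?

Bitwise XOR of the heap sizes:
  1101  (13)
  0111  (7)
  1011  (11)
  1000  (8)
  ----
  1001  (9)
The overall nim-sum is X = 9. A stack of size p has a winning move iff p XOR X < p (reduce it to p XOR X).
  13: 13 XOR 9 = 4 < 13 — winning move (to 4).
  7: 7 XOR 9 = 14 ≥ 7 — no move.
  11: 11 XOR 9 = 2 < 11 — winning move (to 2).
  8: 8 XOR 9 = 1 < 8 — winning move (to 1).
That gives 3 winning moves.

3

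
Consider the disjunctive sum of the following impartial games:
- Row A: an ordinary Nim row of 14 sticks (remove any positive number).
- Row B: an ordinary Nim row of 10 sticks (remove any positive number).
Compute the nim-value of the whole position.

4

Row A is a plain Nim row of size 14, so its Grundy value is 14.
Row B is a plain Nim row of size 10, so its Grundy value is 10.
The value of a disjunctive sum is the nim-sum of the parts.
Combined value = 14 XOR 10 = 4.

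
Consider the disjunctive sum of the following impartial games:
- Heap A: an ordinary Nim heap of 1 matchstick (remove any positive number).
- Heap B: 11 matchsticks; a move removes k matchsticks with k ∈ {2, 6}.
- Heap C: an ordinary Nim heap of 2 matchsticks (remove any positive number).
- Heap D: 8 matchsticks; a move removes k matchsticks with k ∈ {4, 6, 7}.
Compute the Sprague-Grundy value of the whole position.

0

Heap A is a plain Nim heap of size 1, so its Grundy value is 1.
For heap B, compute g(0), g(1), … with moves {2, 6}:
g(0) = mex{} = 0
g(1) = mex{} = 0
g(2) = mex{0} = 1
g(3) = mex{0} = 1
g(4) = mex{1} = 0
g(5) = mex{1} = 0
g(6) = mex{0} = 1
g(7) = mex{0} = 1
g(8) = mex{1} = 0
g(9) = mex{1} = 0
g(10) = mex{0} = 1
g(11) = mex{0} = 1
So g(11) = 1.
Heap C is a plain Nim heap of size 2, so its Grundy value is 2.
Build the Grundy sequence for heap D with g(k) = mex{g(k−s) : s ∈ {4, 6, 7}, s ≤ k}:
k:     0  1  2  3  4  5  6  7  8
g(k):  0  0  0  0  1  1  1  1  2
So g(8) = 2.
By the Sprague-Grundy theorem, the Grundy value of a sum of independent games is the XOR of the component values.
Combined value = 1 ⊕ 1 ⊕ 2 ⊕ 2 = 0.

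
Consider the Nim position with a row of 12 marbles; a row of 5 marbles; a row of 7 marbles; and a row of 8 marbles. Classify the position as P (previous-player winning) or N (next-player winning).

N-position

Compute the nim-sum pairwise:
12 XOR 5 = 9
9 XOR 7 = 14
14 XOR 8 = 6
The nim-sum is 6 ≠ 0, so this is an N-position: the player to move can win.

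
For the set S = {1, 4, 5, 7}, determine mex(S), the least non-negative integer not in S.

0

0 is not in the set, so the mex is 0.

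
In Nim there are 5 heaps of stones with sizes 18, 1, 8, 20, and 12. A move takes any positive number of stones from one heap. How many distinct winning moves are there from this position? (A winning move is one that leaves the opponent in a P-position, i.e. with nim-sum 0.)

1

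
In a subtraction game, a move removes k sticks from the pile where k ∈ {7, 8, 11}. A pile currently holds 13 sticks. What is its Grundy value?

1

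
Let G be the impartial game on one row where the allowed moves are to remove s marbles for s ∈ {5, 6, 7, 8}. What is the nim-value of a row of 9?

1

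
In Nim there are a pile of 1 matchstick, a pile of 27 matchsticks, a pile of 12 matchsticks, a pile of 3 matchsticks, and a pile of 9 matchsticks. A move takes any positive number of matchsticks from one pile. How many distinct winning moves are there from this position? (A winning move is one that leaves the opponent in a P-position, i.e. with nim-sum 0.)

Nim-sum: 1 XOR 27 XOR 12 XOR 3 XOR 9 = 28.
The overall nim-sum is X = 28. A pile of size p has a winning move iff p XOR X < p (reduce it to p XOR X).
  1: 1 XOR 28 = 29 ≥ 1 — no move.
  27: 27 XOR 28 = 7 < 27 — winning move (to 7).
  12: 12 XOR 28 = 16 ≥ 12 — no move.
  3: 3 XOR 28 = 31 ≥ 3 — no move.
  9: 9 XOR 28 = 21 ≥ 9 — no move.
That gives 1 winning move.

1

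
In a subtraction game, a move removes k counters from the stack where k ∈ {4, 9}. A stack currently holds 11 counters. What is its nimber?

2

Compute g(0), g(1), … for moves {4, 9}:
k:     0  1  2  3  4  5  6  7  8  9 10 11
g(k):  0  0  0  0  1  1  1  1  0  2  2  2
So g(11) = 2.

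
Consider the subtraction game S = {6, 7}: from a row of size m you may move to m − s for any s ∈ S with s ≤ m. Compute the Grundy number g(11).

1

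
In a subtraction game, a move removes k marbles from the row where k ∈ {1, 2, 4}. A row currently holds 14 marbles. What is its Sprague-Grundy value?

2

Build the Grundy sequence with g(k) = mex{g(k−s) : s ∈ {1, 2, 4}, s ≤ k}:
k:     0  1  2  3  4  5  6  7  8  9 10 11 12 13 14
g(k):  0  1  2  0  1  2  0  1  2  0  1  2  0  1  2
So g(14) = 2.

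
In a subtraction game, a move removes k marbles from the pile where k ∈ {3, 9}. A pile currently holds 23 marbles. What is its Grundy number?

Compute g(0), g(1), … for moves {3, 9}:
k:     0  1  2  3  4  5  6  7  8  9 10 11 12 13 14 15 16 17 18 19 20 21 22 23
g(k):  0  0  0  1  1  1  0  0  0  1  1  1  0  0  0  1  1  1  0  0  0  1  1  1
So g(23) = 1.

1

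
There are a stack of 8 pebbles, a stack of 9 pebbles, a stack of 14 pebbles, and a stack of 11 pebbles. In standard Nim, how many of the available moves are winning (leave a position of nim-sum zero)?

Compute the nim-sum pairwise:
8 XOR 9 = 1
1 XOR 14 = 15
15 XOR 11 = 4
The overall nim-sum is X = 4. A stack of size p has a winning move iff p XOR X < p (reduce it to p XOR X).
  8: 8 XOR 4 = 12 ≥ 8 — no move.
  9: 9 XOR 4 = 13 ≥ 9 — no move.
  14: 14 XOR 4 = 10 < 14 — winning move (to 10).
  11: 11 XOR 4 = 15 ≥ 11 — no move.
That gives 1 winning move.

1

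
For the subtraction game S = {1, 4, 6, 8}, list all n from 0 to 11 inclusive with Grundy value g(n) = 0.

0, 2, 5, 7

Build the Grundy sequence with g(k) = mex{g(k−s) : s ∈ {1, 4, 6, 8}, s ≤ k}:
k:     0  1  2  3  4  5  6  7  8  9 10 11
g(k):  0  1  0  1  2  0  1  0  1  2  3  2
The P-positions (g = 0) in 0..11 are 0, 2, 5, 7.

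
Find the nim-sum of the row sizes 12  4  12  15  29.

22

Compute the nim-sum pairwise:
12 ⊕ 4 = 8
8 ⊕ 12 = 4
4 ⊕ 15 = 11
11 ⊕ 29 = 22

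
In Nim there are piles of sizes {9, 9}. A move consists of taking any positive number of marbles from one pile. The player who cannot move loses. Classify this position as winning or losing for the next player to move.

Losing position

Nim-sum: 9 ^ 9 = 0.
The nim-sum is 0, so this is a P-position: the player to move is in a losing position under optimal play.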